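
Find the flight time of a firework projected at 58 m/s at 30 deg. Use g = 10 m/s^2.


Given: v0 = 58 m/s, theta = 30 deg, g = 10 m/s^2
sin(30) = 1/2
Using T = 2*v0*sin(theta) / g
T = 2*58*1/2 / 10
T = 58 / 10
T = 29/5 s

29/5 s


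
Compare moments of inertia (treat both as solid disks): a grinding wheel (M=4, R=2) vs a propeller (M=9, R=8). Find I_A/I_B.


Given: M1=4 kg, R1=2 m, M2=9 kg, R2=8 m
For a disk: I = (1/2)*M*R^2, so I_A/I_B = (M1*R1^2)/(M2*R2^2)
M1*R1^2 = 4*4 = 16
M2*R2^2 = 9*64 = 576
I_A/I_B = 16/576 = 1/36

1/36


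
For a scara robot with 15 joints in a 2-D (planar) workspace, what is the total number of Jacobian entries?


Given: task space dimension = 2, joints = 15
Jacobian is a 2 x 15 matrix
Total entries = rows * columns
Total = 2 * 15
Total = 30

30


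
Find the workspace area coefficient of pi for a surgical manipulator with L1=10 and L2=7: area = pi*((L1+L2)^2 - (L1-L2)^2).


Given: L1 = 10, L2 = 7
(L1+L2)^2 = (17)^2 = 289
(L1-L2)^2 = (3)^2 = 9
Difference = 289 - 9 = 280
This equals 4*L1*L2 = 4*10*7 = 280
Workspace area = 280*pi

280


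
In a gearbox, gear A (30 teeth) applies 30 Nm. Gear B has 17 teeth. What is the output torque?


Given: N1 = 30, N2 = 17, T1 = 30 Nm
Using T2/T1 = N2/N1
T2 = T1 * N2 / N1
T2 = 30 * 17 / 30
T2 = 510 / 30
T2 = 17 Nm

17 Nm


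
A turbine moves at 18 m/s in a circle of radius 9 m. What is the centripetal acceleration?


Given: v = 18 m/s, r = 9 m
Using a_c = v^2 / r
a_c = 18^2 / 9
a_c = 324 / 9
a_c = 36 m/s^2

36 m/s^2


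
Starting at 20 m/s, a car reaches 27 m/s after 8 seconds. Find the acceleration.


Given: initial velocity v0 = 20 m/s, final velocity v = 27 m/s, time t = 8 s
Using a = (v - v0) / t
a = (27 - 20) / 8
a = 7 / 8
a = 7/8 m/s^2

7/8 m/s^2


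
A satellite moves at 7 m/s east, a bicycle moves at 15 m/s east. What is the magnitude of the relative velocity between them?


Given: v_A = 7 m/s east, v_B = 15 m/s east
Both move in the same direction; relative speed = |v_A - v_B|
|7 - 15| = |-8|
= 8 m/s

8 m/s


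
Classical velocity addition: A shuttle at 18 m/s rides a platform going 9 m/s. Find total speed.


Given: object velocity = 18 m/s, platform velocity = 9 m/s (same direction)
Using classical velocity addition: v_total = v_object + v_platform
v_total = 18 + 9
v_total = 27 m/s

27 m/s


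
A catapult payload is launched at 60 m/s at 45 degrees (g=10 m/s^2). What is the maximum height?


Given: v0 = 60 m/s, theta = 45 deg, g = 10 m/s^2
sin^2(45) = 1/2
Using H = v0^2 * sin^2(theta) / (2*g)
H = 60^2 * 1/2 / (2*10)
H = 3600 * 1/2 / 20
H = 1800 / 20
H = 90 m

90 m


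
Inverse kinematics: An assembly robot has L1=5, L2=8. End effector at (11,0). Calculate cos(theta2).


Given: L1 = 5, L2 = 8, target (x, y) = (11, 0)
Using cos(theta2) = (x^2 + y^2 - L1^2 - L2^2) / (2*L1*L2)
x^2 + y^2 = 11^2 + 0 = 121
L1^2 + L2^2 = 25 + 64 = 89
Numerator = 121 - 89 = 32
Denominator = 2*5*8 = 80
cos(theta2) = 32/80 = 2/5

2/5


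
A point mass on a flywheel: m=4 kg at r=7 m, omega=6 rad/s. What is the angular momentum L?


Given: m = 4 kg, r = 7 m, omega = 6 rad/s
For a point mass: I = m*r^2
I = 4*7^2 = 4*49 = 196
L = I*omega = 196*6
L = 1176 kg*m^2/s

1176 kg*m^2/s


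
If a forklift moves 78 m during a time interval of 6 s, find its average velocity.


Given: distance d = 78 m, time t = 6 s
Using v = d / t
v = 78 / 6
v = 13 m/s

13 m/s


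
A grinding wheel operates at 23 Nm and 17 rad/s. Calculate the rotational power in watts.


Given: tau = 23 Nm, omega = 17 rad/s
Using P = tau * omega
P = 23 * 17
P = 391 W

391 W


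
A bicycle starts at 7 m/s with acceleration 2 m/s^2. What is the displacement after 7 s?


Given: v0 = 7 m/s, a = 2 m/s^2, t = 7 s
Using s = v0*t + (1/2)*a*t^2
s = 7*7 + (1/2)*2*7^2
s = 49 + (1/2)*98
s = 49 + 49
s = 98

98 m


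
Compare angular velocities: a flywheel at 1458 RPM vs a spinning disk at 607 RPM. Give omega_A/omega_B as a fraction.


Given: RPM_A = 1458, RPM_B = 607
omega = 2*pi*RPM/60, so omega_A/omega_B = RPM_A / RPM_B
omega_A/omega_B = 1458 / 607
omega_A/omega_B = 1458/607

1458/607


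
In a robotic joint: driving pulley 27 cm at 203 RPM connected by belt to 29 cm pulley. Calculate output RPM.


Given: D1 = 27 cm, w1 = 203 RPM, D2 = 29 cm
Using D1*w1 = D2*w2
w2 = D1*w1 / D2
w2 = 27*203 / 29
w2 = 5481 / 29
w2 = 189 RPM

189 RPM


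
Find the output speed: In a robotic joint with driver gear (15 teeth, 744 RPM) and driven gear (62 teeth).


Given: N1 = 15 teeth, w1 = 744 RPM, N2 = 62 teeth
Using N1*w1 = N2*w2
w2 = N1*w1 / N2
w2 = 15*744 / 62
w2 = 11160 / 62
w2 = 180 RPM

180 RPM


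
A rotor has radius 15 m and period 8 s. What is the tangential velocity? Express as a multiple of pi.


Given: radius r = 15 m, period T = 8 s
Using v = 2*pi*r / T
v = 2*pi*15 / 8
v = 30*pi / 8
v = 15/4*pi m/s

15/4*pi m/s


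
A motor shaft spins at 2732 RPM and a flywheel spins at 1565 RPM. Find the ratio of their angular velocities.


Given: RPM_A = 2732, RPM_B = 1565
omega = 2*pi*RPM/60, so omega_A/omega_B = RPM_A / RPM_B
omega_A/omega_B = 2732 / 1565
omega_A/omega_B = 2732/1565

2732/1565


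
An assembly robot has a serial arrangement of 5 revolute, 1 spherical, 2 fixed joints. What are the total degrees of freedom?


Given: serial robot with 5 revolute, 1 spherical, 2 fixed joints
DOF contribution per joint type: revolute=1, prismatic=1, spherical=3, fixed=0
DOF = 5*1 + 1*3 + 2*0
DOF = 8

8


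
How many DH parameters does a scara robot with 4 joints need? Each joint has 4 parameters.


Given: 4 joints, 4 DH parameters per joint (d, theta, a, alpha)
Total DH parameters = number_of_joints * 4
Total = 4 * 4
Total = 16

16


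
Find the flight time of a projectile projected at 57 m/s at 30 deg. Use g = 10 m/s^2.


Given: v0 = 57 m/s, theta = 30 deg, g = 10 m/s^2
sin(30) = 1/2
Using T = 2*v0*sin(theta) / g
T = 2*57*1/2 / 10
T = 57 / 10
T = 57/10 s

57/10 s


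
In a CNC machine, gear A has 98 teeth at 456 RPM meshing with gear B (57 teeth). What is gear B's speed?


Given: N1 = 98 teeth, w1 = 456 RPM, N2 = 57 teeth
Using N1*w1 = N2*w2
w2 = N1*w1 / N2
w2 = 98*456 / 57
w2 = 44688 / 57
w2 = 784 RPM

784 RPM


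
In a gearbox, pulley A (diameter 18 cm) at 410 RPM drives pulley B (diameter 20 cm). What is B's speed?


Given: D1 = 18 cm, w1 = 410 RPM, D2 = 20 cm
Using D1*w1 = D2*w2
w2 = D1*w1 / D2
w2 = 18*410 / 20
w2 = 7380 / 20
w2 = 369 RPM

369 RPM


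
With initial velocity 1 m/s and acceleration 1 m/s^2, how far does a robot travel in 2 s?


Given: v0 = 1 m/s, a = 1 m/s^2, t = 2 s
Using s = v0*t + (1/2)*a*t^2
s = 1*2 + (1/2)*1*2^2
s = 2 + (1/2)*4
s = 2 + 2
s = 4

4 m


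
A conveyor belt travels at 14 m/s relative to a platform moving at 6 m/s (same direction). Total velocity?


Given: object velocity = 14 m/s, platform velocity = 6 m/s (same direction)
Using classical velocity addition: v_total = v_object + v_platform
v_total = 14 + 6
v_total = 20 m/s

20 m/s


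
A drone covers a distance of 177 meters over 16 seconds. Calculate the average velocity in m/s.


Given: distance d = 177 m, time t = 16 s
Using v = d / t
v = 177 / 16
v = 177/16 m/s

177/16 m/s


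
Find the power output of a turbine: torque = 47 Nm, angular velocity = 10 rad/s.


Given: tau = 47 Nm, omega = 10 rad/s
Using P = tau * omega
P = 47 * 10
P = 470 W

470 W


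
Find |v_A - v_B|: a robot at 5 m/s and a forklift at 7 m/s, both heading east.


Given: v_A = 5 m/s east, v_B = 7 m/s east
Both move in the same direction; relative speed = |v_A - v_B|
|5 - 7| = |-2|
= 2 m/s

2 m/s


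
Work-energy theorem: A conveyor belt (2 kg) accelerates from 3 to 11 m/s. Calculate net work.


Given: m = 2 kg, v0 = 3 m/s, v = 11 m/s
Using W = (1/2)*m*(v^2 - v0^2)
v^2 = 11^2 = 121
v0^2 = 3^2 = 9
v^2 - v0^2 = 121 - 9 = 112
W = (1/2)*2*112 = 112 J

112 J


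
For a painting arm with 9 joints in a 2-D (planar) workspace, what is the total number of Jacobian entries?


Given: task space dimension = 2, joints = 9
Jacobian is a 2 x 9 matrix
Total entries = rows * columns
Total = 2 * 9
Total = 18

18


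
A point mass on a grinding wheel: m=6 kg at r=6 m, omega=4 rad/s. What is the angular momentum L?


Given: m = 6 kg, r = 6 m, omega = 4 rad/s
For a point mass: I = m*r^2
I = 6*6^2 = 6*36 = 216
L = I*omega = 216*4
L = 864 kg*m^2/s

864 kg*m^2/s


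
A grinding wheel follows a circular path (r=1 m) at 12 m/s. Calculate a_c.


Given: v = 12 m/s, r = 1 m
Using a_c = v^2 / r
a_c = 12^2 / 1
a_c = 144 / 1
a_c = 144 m/s^2

144 m/s^2


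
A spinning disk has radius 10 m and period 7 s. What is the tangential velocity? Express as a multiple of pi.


Given: radius r = 10 m, period T = 7 s
Using v = 2*pi*r / T
v = 2*pi*10 / 7
v = 20*pi / 7
v = 20/7*pi m/s

20/7*pi m/s


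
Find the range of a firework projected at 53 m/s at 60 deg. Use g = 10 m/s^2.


Given: v0 = 53 m/s, theta = 60 deg, g = 10 m/s^2
sin(2*60) = sin(120) = sqrt(3)/2
Using R = v0^2 * sin(2*theta) / g
R = 53^2 * (sqrt(3)/2) / 10
R = 2809 * sqrt(3) / 20
R = 2809/20*sqrt(3) m

2809/20*sqrt(3) m


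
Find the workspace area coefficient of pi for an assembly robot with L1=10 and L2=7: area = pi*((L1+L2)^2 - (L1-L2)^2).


Given: L1 = 10, L2 = 7
(L1+L2)^2 = (17)^2 = 289
(L1-L2)^2 = (3)^2 = 9
Difference = 289 - 9 = 280
This equals 4*L1*L2 = 4*10*7 = 280
Workspace area = 280*pi

280


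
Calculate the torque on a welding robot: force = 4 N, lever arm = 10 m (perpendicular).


Given: F = 4 N, r = 10 m, angle = 90 deg (perpendicular)
Using tau = F * r * sin(90)
sin(90) = 1
tau = 4 * 10 * 1
tau = 40 Nm

40 Nm


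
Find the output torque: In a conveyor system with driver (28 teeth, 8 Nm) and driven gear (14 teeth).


Given: N1 = 28, N2 = 14, T1 = 8 Nm
Using T2/T1 = N2/N1
T2 = T1 * N2 / N1
T2 = 8 * 14 / 28
T2 = 112 / 28
T2 = 4 Nm

4 Nm


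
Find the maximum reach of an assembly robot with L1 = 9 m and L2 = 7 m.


Given: L1 = 9 m, L2 = 7 m
For a 2-link planar arm, max reach = L1 + L2 (fully extended)
Max reach = 9 + 7
Max reach = 16 m

16 m


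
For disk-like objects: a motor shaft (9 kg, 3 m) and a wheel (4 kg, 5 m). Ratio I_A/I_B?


Given: M1=9 kg, R1=3 m, M2=4 kg, R2=5 m
For a disk: I = (1/2)*M*R^2, so I_A/I_B = (M1*R1^2)/(M2*R2^2)
M1*R1^2 = 9*9 = 81
M2*R2^2 = 4*25 = 100
I_A/I_B = 81/100 = 81/100

81/100


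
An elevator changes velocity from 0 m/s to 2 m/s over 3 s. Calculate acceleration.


Given: initial velocity v0 = 0 m/s, final velocity v = 2 m/s, time t = 3 s
Using a = (v - v0) / t
a = (2 - 0) / 3
a = 2 / 3
a = 2/3 m/s^2

2/3 m/s^2


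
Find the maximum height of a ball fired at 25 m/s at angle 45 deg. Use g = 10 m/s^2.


Given: v0 = 25 m/s, theta = 45 deg, g = 10 m/s^2
sin^2(45) = 1/2
Using H = v0^2 * sin^2(theta) / (2*g)
H = 25^2 * 1/2 / (2*10)
H = 625 * 1/2 / 20
H = 625/2 / 20
H = 125/8 m

125/8 m


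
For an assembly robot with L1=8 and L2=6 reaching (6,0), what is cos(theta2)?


Given: L1 = 8, L2 = 6, target (x, y) = (6, 0)
Using cos(theta2) = (x^2 + y^2 - L1^2 - L2^2) / (2*L1*L2)
x^2 + y^2 = 6^2 + 0 = 36
L1^2 + L2^2 = 64 + 36 = 100
Numerator = 36 - 100 = -64
Denominator = 2*8*6 = 96
cos(theta2) = -64/96 = -2/3

-2/3


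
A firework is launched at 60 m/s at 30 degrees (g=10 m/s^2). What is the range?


Given: v0 = 60 m/s, theta = 30 deg, g = 10 m/s^2
sin(2*30) = sin(60) = sqrt(3)/2
Using R = v0^2 * sin(2*theta) / g
R = 60^2 * (sqrt(3)/2) / 10
R = 3600 * sqrt(3) / 20
R = 180*sqrt(3) m

180*sqrt(3) m


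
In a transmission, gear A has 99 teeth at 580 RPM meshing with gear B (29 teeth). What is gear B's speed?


Given: N1 = 99 teeth, w1 = 580 RPM, N2 = 29 teeth
Using N1*w1 = N2*w2
w2 = N1*w1 / N2
w2 = 99*580 / 29
w2 = 57420 / 29
w2 = 1980 RPM

1980 RPM


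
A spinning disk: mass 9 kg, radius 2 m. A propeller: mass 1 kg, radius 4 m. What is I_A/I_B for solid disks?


Given: M1=9 kg, R1=2 m, M2=1 kg, R2=4 m
For a disk: I = (1/2)*M*R^2, so I_A/I_B = (M1*R1^2)/(M2*R2^2)
M1*R1^2 = 9*4 = 36
M2*R2^2 = 1*16 = 16
I_A/I_B = 36/16 = 9/4

9/4


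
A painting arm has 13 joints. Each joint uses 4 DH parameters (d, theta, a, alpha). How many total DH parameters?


Given: 13 joints, 4 DH parameters per joint (d, theta, a, alpha)
Total DH parameters = number_of_joints * 4
Total = 13 * 4
Total = 52

52


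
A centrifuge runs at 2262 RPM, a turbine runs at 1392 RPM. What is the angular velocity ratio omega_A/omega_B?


Given: RPM_A = 2262, RPM_B = 1392
omega = 2*pi*RPM/60, so omega_A/omega_B = RPM_A / RPM_B
omega_A/omega_B = 2262 / 1392
omega_A/omega_B = 13/8

13/8


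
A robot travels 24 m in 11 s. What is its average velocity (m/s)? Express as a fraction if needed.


Given: distance d = 24 m, time t = 11 s
Using v = d / t
v = 24 / 11
v = 24/11 m/s

24/11 m/s


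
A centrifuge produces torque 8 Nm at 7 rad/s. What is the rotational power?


Given: tau = 8 Nm, omega = 7 rad/s
Using P = tau * omega
P = 8 * 7
P = 56 W

56 W


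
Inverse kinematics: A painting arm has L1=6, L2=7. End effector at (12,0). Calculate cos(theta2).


Given: L1 = 6, L2 = 7, target (x, y) = (12, 0)
Using cos(theta2) = (x^2 + y^2 - L1^2 - L2^2) / (2*L1*L2)
x^2 + y^2 = 12^2 + 0 = 144
L1^2 + L2^2 = 36 + 49 = 85
Numerator = 144 - 85 = 59
Denominator = 2*6*7 = 84
cos(theta2) = 59/84 = 59/84

59/84


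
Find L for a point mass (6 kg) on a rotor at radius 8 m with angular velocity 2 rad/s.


Given: m = 6 kg, r = 8 m, omega = 2 rad/s
For a point mass: I = m*r^2
I = 6*8^2 = 6*64 = 384
L = I*omega = 384*2
L = 768 kg*m^2/s

768 kg*m^2/s


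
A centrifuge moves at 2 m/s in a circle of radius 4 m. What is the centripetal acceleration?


Given: v = 2 m/s, r = 4 m
Using a_c = v^2 / r
a_c = 2^2 / 4
a_c = 4 / 4
a_c = 1 m/s^2

1 m/s^2


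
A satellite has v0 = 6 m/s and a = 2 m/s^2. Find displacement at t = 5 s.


Given: v0 = 6 m/s, a = 2 m/s^2, t = 5 s
Using s = v0*t + (1/2)*a*t^2
s = 6*5 + (1/2)*2*5^2
s = 30 + (1/2)*50
s = 30 + 25
s = 55

55 m


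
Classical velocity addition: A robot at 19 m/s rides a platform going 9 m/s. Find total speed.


Given: object velocity = 19 m/s, platform velocity = 9 m/s (same direction)
Using classical velocity addition: v_total = v_object + v_platform
v_total = 19 + 9
v_total = 28 m/s

28 m/s


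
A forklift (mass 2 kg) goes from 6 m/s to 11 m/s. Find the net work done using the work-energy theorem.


Given: m = 2 kg, v0 = 6 m/s, v = 11 m/s
Using W = (1/2)*m*(v^2 - v0^2)
v^2 = 11^2 = 121
v0^2 = 6^2 = 36
v^2 - v0^2 = 121 - 36 = 85
W = (1/2)*2*85 = 85 J

85 J


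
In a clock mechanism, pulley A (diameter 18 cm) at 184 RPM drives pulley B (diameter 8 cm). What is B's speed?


Given: D1 = 18 cm, w1 = 184 RPM, D2 = 8 cm
Using D1*w1 = D2*w2
w2 = D1*w1 / D2
w2 = 18*184 / 8
w2 = 3312 / 8
w2 = 414 RPM

414 RPM


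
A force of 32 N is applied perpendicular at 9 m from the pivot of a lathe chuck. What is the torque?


Given: F = 32 N, r = 9 m, angle = 90 deg (perpendicular)
Using tau = F * r * sin(90)
sin(90) = 1
tau = 32 * 9 * 1
tau = 288 Nm

288 Nm


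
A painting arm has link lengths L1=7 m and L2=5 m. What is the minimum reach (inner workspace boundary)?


Given: L1 = 7 m, L2 = 5 m
For a 2-link planar arm, min reach = |L1 - L2| (second link folded back)
Min reach = |7 - 5|
Min reach = 2 m

2 m


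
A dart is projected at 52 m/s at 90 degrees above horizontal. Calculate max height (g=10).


Given: v0 = 52 m/s, theta = 90 deg, g = 10 m/s^2
sin^2(90) = 1
Using H = v0^2 * sin^2(theta) / (2*g)
H = 52^2 * 1 / (2*10)
H = 2704 * 1 / 20
H = 2704 / 20
H = 676/5 m

676/5 m


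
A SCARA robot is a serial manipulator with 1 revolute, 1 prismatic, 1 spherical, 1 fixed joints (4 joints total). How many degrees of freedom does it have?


Given: serial robot with 1 revolute, 1 prismatic, 1 spherical, 1 fixed joints
DOF contribution per joint type: revolute=1, prismatic=1, spherical=3, fixed=0
DOF = 1*1 + 1*1 + 1*3 + 1*0
DOF = 5

5


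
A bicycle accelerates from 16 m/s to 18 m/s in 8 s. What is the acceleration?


Given: initial velocity v0 = 16 m/s, final velocity v = 18 m/s, time t = 8 s
Using a = (v - v0) / t
a = (18 - 16) / 8
a = 2 / 8
a = 1/4 m/s^2

1/4 m/s^2


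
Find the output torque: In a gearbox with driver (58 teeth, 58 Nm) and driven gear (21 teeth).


Given: N1 = 58, N2 = 21, T1 = 58 Nm
Using T2/T1 = N2/N1
T2 = T1 * N2 / N1
T2 = 58 * 21 / 58
T2 = 1218 / 58
T2 = 21 Nm

21 Nm


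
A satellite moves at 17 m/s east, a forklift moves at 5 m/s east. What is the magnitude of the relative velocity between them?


Given: v_A = 17 m/s east, v_B = 5 m/s east
Both move in the same direction; relative speed = |v_A - v_B|
|17 - 5| = |12|
= 12 m/s

12 m/s


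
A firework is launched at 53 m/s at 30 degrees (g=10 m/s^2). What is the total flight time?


Given: v0 = 53 m/s, theta = 30 deg, g = 10 m/s^2
sin(30) = 1/2
Using T = 2*v0*sin(theta) / g
T = 2*53*1/2 / 10
T = 53 / 10
T = 53/10 s

53/10 s


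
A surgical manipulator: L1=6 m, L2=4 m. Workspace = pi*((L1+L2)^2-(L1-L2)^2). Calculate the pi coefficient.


Given: L1 = 6, L2 = 4
(L1+L2)^2 = (10)^2 = 100
(L1-L2)^2 = (2)^2 = 4
Difference = 100 - 4 = 96
This equals 4*L1*L2 = 4*6*4 = 96
Workspace area = 96*pi

96


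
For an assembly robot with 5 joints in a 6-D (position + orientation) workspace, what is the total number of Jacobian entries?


Given: task space dimension = 6, joints = 5
Jacobian is a 6 x 5 matrix
Total entries = rows * columns
Total = 6 * 5
Total = 30

30


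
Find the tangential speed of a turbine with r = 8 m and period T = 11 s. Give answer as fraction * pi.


Given: radius r = 8 m, period T = 11 s
Using v = 2*pi*r / T
v = 2*pi*8 / 11
v = 16*pi / 11
v = 16/11*pi m/s

16/11*pi m/s


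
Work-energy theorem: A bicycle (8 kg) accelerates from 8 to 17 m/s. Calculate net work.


Given: m = 8 kg, v0 = 8 m/s, v = 17 m/s
Using W = (1/2)*m*(v^2 - v0^2)
v^2 = 17^2 = 289
v0^2 = 8^2 = 64
v^2 - v0^2 = 289 - 64 = 225
W = (1/2)*8*225 = 900 J

900 J


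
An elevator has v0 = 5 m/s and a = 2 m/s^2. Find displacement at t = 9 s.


Given: v0 = 5 m/s, a = 2 m/s^2, t = 9 s
Using s = v0*t + (1/2)*a*t^2
s = 5*9 + (1/2)*2*9^2
s = 45 + (1/2)*162
s = 45 + 81
s = 126

126 m


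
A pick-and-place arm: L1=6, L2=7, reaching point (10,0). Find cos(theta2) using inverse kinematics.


Given: L1 = 6, L2 = 7, target (x, y) = (10, 0)
Using cos(theta2) = (x^2 + y^2 - L1^2 - L2^2) / (2*L1*L2)
x^2 + y^2 = 10^2 + 0 = 100
L1^2 + L2^2 = 36 + 49 = 85
Numerator = 100 - 85 = 15
Denominator = 2*6*7 = 84
cos(theta2) = 15/84 = 5/28

5/28


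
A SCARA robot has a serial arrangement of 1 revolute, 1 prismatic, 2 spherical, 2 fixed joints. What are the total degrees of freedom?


Given: serial robot with 1 revolute, 1 prismatic, 2 spherical, 2 fixed joints
DOF contribution per joint type: revolute=1, prismatic=1, spherical=3, fixed=0
DOF = 1*1 + 1*1 + 2*3 + 2*0
DOF = 8

8


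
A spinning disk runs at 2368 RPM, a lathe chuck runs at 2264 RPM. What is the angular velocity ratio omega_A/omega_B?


Given: RPM_A = 2368, RPM_B = 2264
omega = 2*pi*RPM/60, so omega_A/omega_B = RPM_A / RPM_B
omega_A/omega_B = 2368 / 2264
omega_A/omega_B = 296/283

296/283


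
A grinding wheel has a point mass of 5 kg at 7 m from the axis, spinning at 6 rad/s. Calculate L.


Given: m = 5 kg, r = 7 m, omega = 6 rad/s
For a point mass: I = m*r^2
I = 5*7^2 = 5*49 = 245
L = I*omega = 245*6
L = 1470 kg*m^2/s

1470 kg*m^2/s


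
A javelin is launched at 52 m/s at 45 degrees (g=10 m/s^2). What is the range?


Given: v0 = 52 m/s, theta = 45 deg, g = 10 m/s^2
sin(2*45) = sin(90) = 1
Using R = v0^2 * sin(2*theta) / g
R = 52^2 * 1 / 10
R = 2704 / 10
R = 1352/5 m

1352/5 m


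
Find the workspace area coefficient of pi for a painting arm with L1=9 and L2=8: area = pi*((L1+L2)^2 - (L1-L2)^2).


Given: L1 = 9, L2 = 8
(L1+L2)^2 = (17)^2 = 289
(L1-L2)^2 = (1)^2 = 1
Difference = 289 - 1 = 288
This equals 4*L1*L2 = 4*9*8 = 288
Workspace area = 288*pi

288


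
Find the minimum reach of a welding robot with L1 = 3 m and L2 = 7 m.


Given: L1 = 3 m, L2 = 7 m
For a 2-link planar arm, min reach = |L1 - L2| (second link folded back)
Min reach = |3 - 7|
Min reach = 4 m

4 m


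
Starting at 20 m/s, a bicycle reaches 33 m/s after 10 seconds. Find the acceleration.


Given: initial velocity v0 = 20 m/s, final velocity v = 33 m/s, time t = 10 s
Using a = (v - v0) / t
a = (33 - 20) / 10
a = 13 / 10
a = 13/10 m/s^2

13/10 m/s^2


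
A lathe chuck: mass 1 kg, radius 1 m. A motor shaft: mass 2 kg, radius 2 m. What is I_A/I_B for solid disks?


Given: M1=1 kg, R1=1 m, M2=2 kg, R2=2 m
For a disk: I = (1/2)*M*R^2, so I_A/I_B = (M1*R1^2)/(M2*R2^2)
M1*R1^2 = 1*1 = 1
M2*R2^2 = 2*4 = 8
I_A/I_B = 1/8 = 1/8

1/8


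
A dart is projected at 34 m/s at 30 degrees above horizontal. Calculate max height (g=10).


Given: v0 = 34 m/s, theta = 30 deg, g = 10 m/s^2
sin^2(30) = 1/4
Using H = v0^2 * sin^2(theta) / (2*g)
H = 34^2 * 1/4 / (2*10)
H = 1156 * 1/4 / 20
H = 289 / 20
H = 289/20 m

289/20 m


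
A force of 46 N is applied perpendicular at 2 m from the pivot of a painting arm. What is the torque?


Given: F = 46 N, r = 2 m, angle = 90 deg (perpendicular)
Using tau = F * r * sin(90)
sin(90) = 1
tau = 46 * 2 * 1
tau = 92 Nm

92 Nm


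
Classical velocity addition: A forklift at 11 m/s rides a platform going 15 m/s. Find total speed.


Given: object velocity = 11 m/s, platform velocity = 15 m/s (same direction)
Using classical velocity addition: v_total = v_object + v_platform
v_total = 11 + 15
v_total = 26 m/s

26 m/s


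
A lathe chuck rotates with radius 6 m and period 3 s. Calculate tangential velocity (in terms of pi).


Given: radius r = 6 m, period T = 3 s
Using v = 2*pi*r / T
v = 2*pi*6 / 3
v = 12*pi / 3
v = 4*pi m/s

4*pi m/s


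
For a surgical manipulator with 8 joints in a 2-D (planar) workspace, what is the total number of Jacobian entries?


Given: task space dimension = 2, joints = 8
Jacobian is a 2 x 8 matrix
Total entries = rows * columns
Total = 2 * 8
Total = 16

16


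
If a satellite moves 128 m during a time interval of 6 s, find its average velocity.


Given: distance d = 128 m, time t = 6 s
Using v = d / t
v = 128 / 6
v = 64/3 m/s

64/3 m/s


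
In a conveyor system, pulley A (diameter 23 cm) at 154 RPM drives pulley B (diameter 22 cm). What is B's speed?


Given: D1 = 23 cm, w1 = 154 RPM, D2 = 22 cm
Using D1*w1 = D2*w2
w2 = D1*w1 / D2
w2 = 23*154 / 22
w2 = 3542 / 22
w2 = 161 RPM

161 RPM


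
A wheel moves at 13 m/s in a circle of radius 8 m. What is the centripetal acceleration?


Given: v = 13 m/s, r = 8 m
Using a_c = v^2 / r
a_c = 13^2 / 8
a_c = 169 / 8
a_c = 169/8 m/s^2

169/8 m/s^2


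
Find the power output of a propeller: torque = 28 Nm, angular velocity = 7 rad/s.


Given: tau = 28 Nm, omega = 7 rad/s
Using P = tau * omega
P = 28 * 7
P = 196 W

196 W


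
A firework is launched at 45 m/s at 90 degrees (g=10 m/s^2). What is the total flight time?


Given: v0 = 45 m/s, theta = 90 deg, g = 10 m/s^2
sin(90) = 1
Using T = 2*v0*sin(theta) / g
T = 2*45*1 / 10
T = 90 / 10
T = 9 s

9 s


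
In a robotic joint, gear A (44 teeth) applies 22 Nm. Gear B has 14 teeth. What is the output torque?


Given: N1 = 44, N2 = 14, T1 = 22 Nm
Using T2/T1 = N2/N1
T2 = T1 * N2 / N1
T2 = 22 * 14 / 44
T2 = 308 / 44
T2 = 7 Nm

7 Nm


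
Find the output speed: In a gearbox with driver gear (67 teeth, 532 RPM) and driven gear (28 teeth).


Given: N1 = 67 teeth, w1 = 532 RPM, N2 = 28 teeth
Using N1*w1 = N2*w2
w2 = N1*w1 / N2
w2 = 67*532 / 28
w2 = 35644 / 28
w2 = 1273 RPM

1273 RPM


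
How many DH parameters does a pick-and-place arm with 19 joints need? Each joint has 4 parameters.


Given: 19 joints, 4 DH parameters per joint (d, theta, a, alpha)
Total DH parameters = number_of_joints * 4
Total = 19 * 4
Total = 76

76


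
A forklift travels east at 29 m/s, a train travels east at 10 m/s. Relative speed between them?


Given: v_A = 29 m/s east, v_B = 10 m/s east
Both move in the same direction; relative speed = |v_A - v_B|
|29 - 10| = |19|
= 19 m/s

19 m/s


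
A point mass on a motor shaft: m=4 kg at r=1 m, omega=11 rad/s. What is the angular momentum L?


Given: m = 4 kg, r = 1 m, omega = 11 rad/s
For a point mass: I = m*r^2
I = 4*1^2 = 4*1 = 4
L = I*omega = 4*11
L = 44 kg*m^2/s

44 kg*m^2/s


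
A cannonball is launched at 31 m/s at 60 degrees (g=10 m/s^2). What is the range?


Given: v0 = 31 m/s, theta = 60 deg, g = 10 m/s^2
sin(2*60) = sin(120) = sqrt(3)/2
Using R = v0^2 * sin(2*theta) / g
R = 31^2 * (sqrt(3)/2) / 10
R = 961 * sqrt(3) / 20
R = 961/20*sqrt(3) m

961/20*sqrt(3) m


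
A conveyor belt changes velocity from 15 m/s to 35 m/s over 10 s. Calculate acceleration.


Given: initial velocity v0 = 15 m/s, final velocity v = 35 m/s, time t = 10 s
Using a = (v - v0) / t
a = (35 - 15) / 10
a = 20 / 10
a = 2 m/s^2

2 m/s^2


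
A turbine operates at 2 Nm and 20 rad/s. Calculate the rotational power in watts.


Given: tau = 2 Nm, omega = 20 rad/s
Using P = tau * omega
P = 2 * 20
P = 40 W

40 W


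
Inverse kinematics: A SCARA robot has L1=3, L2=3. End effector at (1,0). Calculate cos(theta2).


Given: L1 = 3, L2 = 3, target (x, y) = (1, 0)
Using cos(theta2) = (x^2 + y^2 - L1^2 - L2^2) / (2*L1*L2)
x^2 + y^2 = 1^2 + 0 = 1
L1^2 + L2^2 = 9 + 9 = 18
Numerator = 1 - 18 = -17
Denominator = 2*3*3 = 18
cos(theta2) = -17/18 = -17/18

-17/18


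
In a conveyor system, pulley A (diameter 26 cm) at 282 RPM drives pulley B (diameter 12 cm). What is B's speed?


Given: D1 = 26 cm, w1 = 282 RPM, D2 = 12 cm
Using D1*w1 = D2*w2
w2 = D1*w1 / D2
w2 = 26*282 / 12
w2 = 7332 / 12
w2 = 611 RPM

611 RPM


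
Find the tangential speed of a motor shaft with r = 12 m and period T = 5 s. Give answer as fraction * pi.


Given: radius r = 12 m, period T = 5 s
Using v = 2*pi*r / T
v = 2*pi*12 / 5
v = 24*pi / 5
v = 24/5*pi m/s

24/5*pi m/s


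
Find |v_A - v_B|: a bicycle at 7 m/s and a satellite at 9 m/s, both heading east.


Given: v_A = 7 m/s east, v_B = 9 m/s east
Both move in the same direction; relative speed = |v_A - v_B|
|7 - 9| = |-2|
= 2 m/s

2 m/s


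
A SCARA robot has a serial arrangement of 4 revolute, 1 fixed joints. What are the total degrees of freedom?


Given: serial robot with 4 revolute, 1 fixed joints
DOF contribution per joint type: revolute=1, prismatic=1, spherical=3, fixed=0
DOF = 4*1 + 1*0
DOF = 4

4


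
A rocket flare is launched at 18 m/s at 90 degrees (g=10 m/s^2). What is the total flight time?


Given: v0 = 18 m/s, theta = 90 deg, g = 10 m/s^2
sin(90) = 1
Using T = 2*v0*sin(theta) / g
T = 2*18*1 / 10
T = 36 / 10
T = 18/5 s

18/5 s


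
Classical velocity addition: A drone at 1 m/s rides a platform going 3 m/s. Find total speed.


Given: object velocity = 1 m/s, platform velocity = 3 m/s (same direction)
Using classical velocity addition: v_total = v_object + v_platform
v_total = 1 + 3
v_total = 4 m/s

4 m/s


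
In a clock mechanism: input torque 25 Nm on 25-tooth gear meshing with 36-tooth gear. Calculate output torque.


Given: N1 = 25, N2 = 36, T1 = 25 Nm
Using T2/T1 = N2/N1
T2 = T1 * N2 / N1
T2 = 25 * 36 / 25
T2 = 900 / 25
T2 = 36 Nm

36 Nm


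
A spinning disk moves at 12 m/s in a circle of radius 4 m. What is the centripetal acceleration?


Given: v = 12 m/s, r = 4 m
Using a_c = v^2 / r
a_c = 12^2 / 4
a_c = 144 / 4
a_c = 36 m/s^2

36 m/s^2


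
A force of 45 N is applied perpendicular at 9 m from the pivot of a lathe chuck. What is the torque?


Given: F = 45 N, r = 9 m, angle = 90 deg (perpendicular)
Using tau = F * r * sin(90)
sin(90) = 1
tau = 45 * 9 * 1
tau = 405 Nm

405 Nm


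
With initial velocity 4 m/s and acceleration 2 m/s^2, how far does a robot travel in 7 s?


Given: v0 = 4 m/s, a = 2 m/s^2, t = 7 s
Using s = v0*t + (1/2)*a*t^2
s = 4*7 + (1/2)*2*7^2
s = 28 + (1/2)*98
s = 28 + 49
s = 77

77 m


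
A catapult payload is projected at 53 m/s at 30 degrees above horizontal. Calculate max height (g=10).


Given: v0 = 53 m/s, theta = 30 deg, g = 10 m/s^2
sin^2(30) = 1/4
Using H = v0^2 * sin^2(theta) / (2*g)
H = 53^2 * 1/4 / (2*10)
H = 2809 * 1/4 / 20
H = 2809/4 / 20
H = 2809/80 m

2809/80 m


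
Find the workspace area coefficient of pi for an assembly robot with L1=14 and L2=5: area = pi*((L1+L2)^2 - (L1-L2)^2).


Given: L1 = 14, L2 = 5
(L1+L2)^2 = (19)^2 = 361
(L1-L2)^2 = (9)^2 = 81
Difference = 361 - 81 = 280
This equals 4*L1*L2 = 4*14*5 = 280
Workspace area = 280*pi

280


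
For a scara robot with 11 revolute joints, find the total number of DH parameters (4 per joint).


Given: 11 joints, 4 DH parameters per joint (d, theta, a, alpha)
Total DH parameters = number_of_joints * 4
Total = 11 * 4
Total = 44

44


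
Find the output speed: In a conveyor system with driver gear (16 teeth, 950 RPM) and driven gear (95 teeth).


Given: N1 = 16 teeth, w1 = 950 RPM, N2 = 95 teeth
Using N1*w1 = N2*w2
w2 = N1*w1 / N2
w2 = 16*950 / 95
w2 = 15200 / 95
w2 = 160 RPM

160 RPM


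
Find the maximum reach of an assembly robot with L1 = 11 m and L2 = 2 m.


Given: L1 = 11 m, L2 = 2 m
For a 2-link planar arm, max reach = L1 + L2 (fully extended)
Max reach = 11 + 2
Max reach = 13 m

13 m


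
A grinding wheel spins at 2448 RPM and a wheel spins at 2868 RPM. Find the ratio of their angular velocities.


Given: RPM_A = 2448, RPM_B = 2868
omega = 2*pi*RPM/60, so omega_A/omega_B = RPM_A / RPM_B
omega_A/omega_B = 2448 / 2868
omega_A/omega_B = 204/239

204/239


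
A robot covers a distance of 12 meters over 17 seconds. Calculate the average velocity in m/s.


Given: distance d = 12 m, time t = 17 s
Using v = d / t
v = 12 / 17
v = 12/17 m/s

12/17 m/s


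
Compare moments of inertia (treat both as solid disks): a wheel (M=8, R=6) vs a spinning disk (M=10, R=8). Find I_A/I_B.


Given: M1=8 kg, R1=6 m, M2=10 kg, R2=8 m
For a disk: I = (1/2)*M*R^2, so I_A/I_B = (M1*R1^2)/(M2*R2^2)
M1*R1^2 = 8*36 = 288
M2*R2^2 = 10*64 = 640
I_A/I_B = 288/640 = 9/20

9/20


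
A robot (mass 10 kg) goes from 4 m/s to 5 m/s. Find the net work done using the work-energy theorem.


Given: m = 10 kg, v0 = 4 m/s, v = 5 m/s
Using W = (1/2)*m*(v^2 - v0^2)
v^2 = 5^2 = 25
v0^2 = 4^2 = 16
v^2 - v0^2 = 25 - 16 = 9
W = (1/2)*10*9 = 45 J

45 J


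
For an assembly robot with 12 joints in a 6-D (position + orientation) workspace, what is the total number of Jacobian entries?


Given: task space dimension = 6, joints = 12
Jacobian is a 6 x 12 matrix
Total entries = rows * columns
Total = 6 * 12
Total = 72

72


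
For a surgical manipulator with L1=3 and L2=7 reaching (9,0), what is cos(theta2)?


Given: L1 = 3, L2 = 7, target (x, y) = (9, 0)
Using cos(theta2) = (x^2 + y^2 - L1^2 - L2^2) / (2*L1*L2)
x^2 + y^2 = 9^2 + 0 = 81
L1^2 + L2^2 = 9 + 49 = 58
Numerator = 81 - 58 = 23
Denominator = 2*3*7 = 42
cos(theta2) = 23/42 = 23/42

23/42


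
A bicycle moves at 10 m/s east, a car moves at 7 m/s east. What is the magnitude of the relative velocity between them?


Given: v_A = 10 m/s east, v_B = 7 m/s east
Both move in the same direction; relative speed = |v_A - v_B|
|10 - 7| = |3|
= 3 m/s

3 m/s


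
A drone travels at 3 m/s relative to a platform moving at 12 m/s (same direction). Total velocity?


Given: object velocity = 3 m/s, platform velocity = 12 m/s (same direction)
Using classical velocity addition: v_total = v_object + v_platform
v_total = 3 + 12
v_total = 15 m/s

15 m/s


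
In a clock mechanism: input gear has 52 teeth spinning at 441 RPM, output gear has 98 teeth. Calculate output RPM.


Given: N1 = 52 teeth, w1 = 441 RPM, N2 = 98 teeth
Using N1*w1 = N2*w2
w2 = N1*w1 / N2
w2 = 52*441 / 98
w2 = 22932 / 98
w2 = 234 RPM

234 RPM


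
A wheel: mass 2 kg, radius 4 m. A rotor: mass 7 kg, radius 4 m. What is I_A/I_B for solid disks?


Given: M1=2 kg, R1=4 m, M2=7 kg, R2=4 m
For a disk: I = (1/2)*M*R^2, so I_A/I_B = (M1*R1^2)/(M2*R2^2)
M1*R1^2 = 2*16 = 32
M2*R2^2 = 7*16 = 112
I_A/I_B = 32/112 = 2/7

2/7


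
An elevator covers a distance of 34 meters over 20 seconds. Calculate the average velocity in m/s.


Given: distance d = 34 m, time t = 20 s
Using v = d / t
v = 34 / 20
v = 17/10 m/s

17/10 m/s


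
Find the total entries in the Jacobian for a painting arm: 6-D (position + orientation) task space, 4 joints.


Given: task space dimension = 6, joints = 4
Jacobian is a 6 x 4 matrix
Total entries = rows * columns
Total = 6 * 4
Total = 24

24


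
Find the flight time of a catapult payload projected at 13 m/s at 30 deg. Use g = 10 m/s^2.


Given: v0 = 13 m/s, theta = 30 deg, g = 10 m/s^2
sin(30) = 1/2
Using T = 2*v0*sin(theta) / g
T = 2*13*1/2 / 10
T = 13 / 10
T = 13/10 s

13/10 s


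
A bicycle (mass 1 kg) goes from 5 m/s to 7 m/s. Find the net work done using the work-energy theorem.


Given: m = 1 kg, v0 = 5 m/s, v = 7 m/s
Using W = (1/2)*m*(v^2 - v0^2)
v^2 = 7^2 = 49
v0^2 = 5^2 = 25
v^2 - v0^2 = 49 - 25 = 24
W = (1/2)*1*24 = 12 J

12 J


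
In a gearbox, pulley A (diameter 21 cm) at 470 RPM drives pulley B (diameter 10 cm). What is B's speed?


Given: D1 = 21 cm, w1 = 470 RPM, D2 = 10 cm
Using D1*w1 = D2*w2
w2 = D1*w1 / D2
w2 = 21*470 / 10
w2 = 9870 / 10
w2 = 987 RPM

987 RPM


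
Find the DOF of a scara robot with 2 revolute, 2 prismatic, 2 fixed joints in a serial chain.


Given: serial robot with 2 revolute, 2 prismatic, 2 fixed joints
DOF contribution per joint type: revolute=1, prismatic=1, spherical=3, fixed=0
DOF = 2*1 + 2*1 + 2*0
DOF = 4

4


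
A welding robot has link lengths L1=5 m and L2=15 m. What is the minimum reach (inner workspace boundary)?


Given: L1 = 5 m, L2 = 15 m
For a 2-link planar arm, min reach = |L1 - L2| (second link folded back)
Min reach = |5 - 15|
Min reach = 10 m

10 m


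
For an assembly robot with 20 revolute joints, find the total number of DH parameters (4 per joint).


Given: 20 joints, 4 DH parameters per joint (d, theta, a, alpha)
Total DH parameters = number_of_joints * 4
Total = 20 * 4
Total = 80

80


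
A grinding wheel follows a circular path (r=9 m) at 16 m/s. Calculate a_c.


Given: v = 16 m/s, r = 9 m
Using a_c = v^2 / r
a_c = 16^2 / 9
a_c = 256 / 9
a_c = 256/9 m/s^2

256/9 m/s^2


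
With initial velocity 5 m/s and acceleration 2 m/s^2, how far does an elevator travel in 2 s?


Given: v0 = 5 m/s, a = 2 m/s^2, t = 2 s
Using s = v0*t + (1/2)*a*t^2
s = 5*2 + (1/2)*2*2^2
s = 10 + (1/2)*8
s = 10 + 4
s = 14

14 m


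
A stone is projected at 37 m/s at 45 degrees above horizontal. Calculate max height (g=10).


Given: v0 = 37 m/s, theta = 45 deg, g = 10 m/s^2
sin^2(45) = 1/2
Using H = v0^2 * sin^2(theta) / (2*g)
H = 37^2 * 1/2 / (2*10)
H = 1369 * 1/2 / 20
H = 1369/2 / 20
H = 1369/40 m

1369/40 m


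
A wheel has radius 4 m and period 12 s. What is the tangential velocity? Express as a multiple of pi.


Given: radius r = 4 m, period T = 12 s
Using v = 2*pi*r / T
v = 2*pi*4 / 12
v = 8*pi / 12
v = 2/3*pi m/s

2/3*pi m/s


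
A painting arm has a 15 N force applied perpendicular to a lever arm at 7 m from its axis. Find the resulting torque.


Given: F = 15 N, r = 7 m, angle = 90 deg (perpendicular)
Using tau = F * r * sin(90)
sin(90) = 1
tau = 15 * 7 * 1
tau = 105 Nm

105 Nm


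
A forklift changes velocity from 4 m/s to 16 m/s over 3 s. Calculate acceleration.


Given: initial velocity v0 = 4 m/s, final velocity v = 16 m/s, time t = 3 s
Using a = (v - v0) / t
a = (16 - 4) / 3
a = 12 / 3
a = 4 m/s^2

4 m/s^2


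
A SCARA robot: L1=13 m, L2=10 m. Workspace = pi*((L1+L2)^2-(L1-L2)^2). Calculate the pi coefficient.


Given: L1 = 13, L2 = 10
(L1+L2)^2 = (23)^2 = 529
(L1-L2)^2 = (3)^2 = 9
Difference = 529 - 9 = 520
This equals 4*L1*L2 = 4*13*10 = 520
Workspace area = 520*pi

520


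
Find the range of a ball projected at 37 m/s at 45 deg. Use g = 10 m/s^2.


Given: v0 = 37 m/s, theta = 45 deg, g = 10 m/s^2
sin(2*45) = sin(90) = 1
Using R = v0^2 * sin(2*theta) / g
R = 37^2 * 1 / 10
R = 1369 / 10
R = 1369/10 m

1369/10 m


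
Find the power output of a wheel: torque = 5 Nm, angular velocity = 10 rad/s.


Given: tau = 5 Nm, omega = 10 rad/s
Using P = tau * omega
P = 5 * 10
P = 50 W

50 W


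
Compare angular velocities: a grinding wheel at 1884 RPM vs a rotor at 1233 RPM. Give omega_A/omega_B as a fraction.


Given: RPM_A = 1884, RPM_B = 1233
omega = 2*pi*RPM/60, so omega_A/omega_B = RPM_A / RPM_B
omega_A/omega_B = 1884 / 1233
omega_A/omega_B = 628/411

628/411


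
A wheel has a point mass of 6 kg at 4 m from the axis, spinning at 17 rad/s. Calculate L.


Given: m = 6 kg, r = 4 m, omega = 17 rad/s
For a point mass: I = m*r^2
I = 6*4^2 = 6*16 = 96
L = I*omega = 96*17
L = 1632 kg*m^2/s

1632 kg*m^2/s


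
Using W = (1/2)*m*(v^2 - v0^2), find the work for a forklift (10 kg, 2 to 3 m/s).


Given: m = 10 kg, v0 = 2 m/s, v = 3 m/s
Using W = (1/2)*m*(v^2 - v0^2)
v^2 = 3^2 = 9
v0^2 = 2^2 = 4
v^2 - v0^2 = 9 - 4 = 5
W = (1/2)*10*5 = 25 J

25 J


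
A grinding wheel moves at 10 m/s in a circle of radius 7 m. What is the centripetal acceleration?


Given: v = 10 m/s, r = 7 m
Using a_c = v^2 / r
a_c = 10^2 / 7
a_c = 100 / 7
a_c = 100/7 m/s^2

100/7 m/s^2


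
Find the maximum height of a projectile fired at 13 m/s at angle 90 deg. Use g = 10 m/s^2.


Given: v0 = 13 m/s, theta = 90 deg, g = 10 m/s^2
sin^2(90) = 1
Using H = v0^2 * sin^2(theta) / (2*g)
H = 13^2 * 1 / (2*10)
H = 169 * 1 / 20
H = 169 / 20
H = 169/20 m

169/20 m


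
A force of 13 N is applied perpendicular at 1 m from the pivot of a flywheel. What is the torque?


Given: F = 13 N, r = 1 m, angle = 90 deg (perpendicular)
Using tau = F * r * sin(90)
sin(90) = 1
tau = 13 * 1 * 1
tau = 13 Nm

13 Nm


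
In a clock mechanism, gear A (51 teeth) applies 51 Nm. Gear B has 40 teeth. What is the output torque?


Given: N1 = 51, N2 = 40, T1 = 51 Nm
Using T2/T1 = N2/N1
T2 = T1 * N2 / N1
T2 = 51 * 40 / 51
T2 = 2040 / 51
T2 = 40 Nm

40 Nm


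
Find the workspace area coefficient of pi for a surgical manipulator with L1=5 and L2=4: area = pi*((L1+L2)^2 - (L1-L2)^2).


Given: L1 = 5, L2 = 4
(L1+L2)^2 = (9)^2 = 81
(L1-L2)^2 = (1)^2 = 1
Difference = 81 - 1 = 80
This equals 4*L1*L2 = 4*5*4 = 80
Workspace area = 80*pi

80


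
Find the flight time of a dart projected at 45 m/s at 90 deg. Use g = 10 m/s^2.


Given: v0 = 45 m/s, theta = 90 deg, g = 10 m/s^2
sin(90) = 1
Using T = 2*v0*sin(theta) / g
T = 2*45*1 / 10
T = 90 / 10
T = 9 s

9 s


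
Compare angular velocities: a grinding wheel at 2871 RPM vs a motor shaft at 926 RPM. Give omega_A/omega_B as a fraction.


Given: RPM_A = 2871, RPM_B = 926
omega = 2*pi*RPM/60, so omega_A/omega_B = RPM_A / RPM_B
omega_A/omega_B = 2871 / 926
omega_A/omega_B = 2871/926

2871/926


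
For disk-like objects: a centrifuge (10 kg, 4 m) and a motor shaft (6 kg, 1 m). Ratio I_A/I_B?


Given: M1=10 kg, R1=4 m, M2=6 kg, R2=1 m
For a disk: I = (1/2)*M*R^2, so I_A/I_B = (M1*R1^2)/(M2*R2^2)
M1*R1^2 = 10*16 = 160
M2*R2^2 = 6*1 = 6
I_A/I_B = 160/6 = 80/3

80/3


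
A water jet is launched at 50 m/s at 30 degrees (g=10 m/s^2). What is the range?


Given: v0 = 50 m/s, theta = 30 deg, g = 10 m/s^2
sin(2*30) = sin(60) = sqrt(3)/2
Using R = v0^2 * sin(2*theta) / g
R = 50^2 * (sqrt(3)/2) / 10
R = 2500 * sqrt(3) / 20
R = 125*sqrt(3) m

125*sqrt(3) m


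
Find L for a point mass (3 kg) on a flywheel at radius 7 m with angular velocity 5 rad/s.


Given: m = 3 kg, r = 7 m, omega = 5 rad/s
For a point mass: I = m*r^2
I = 3*7^2 = 3*49 = 147
L = I*omega = 147*5
L = 735 kg*m^2/s

735 kg*m^2/s


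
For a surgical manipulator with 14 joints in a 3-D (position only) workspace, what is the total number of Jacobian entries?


Given: task space dimension = 3, joints = 14
Jacobian is a 3 x 14 matrix
Total entries = rows * columns
Total = 3 * 14
Total = 42

42
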